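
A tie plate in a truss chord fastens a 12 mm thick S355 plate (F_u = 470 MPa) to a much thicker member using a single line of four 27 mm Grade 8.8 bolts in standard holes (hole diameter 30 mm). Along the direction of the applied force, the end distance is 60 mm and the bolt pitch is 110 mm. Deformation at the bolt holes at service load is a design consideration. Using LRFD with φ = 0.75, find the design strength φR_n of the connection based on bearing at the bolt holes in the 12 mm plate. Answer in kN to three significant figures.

Per bolt r_n = 1.2 l_c t F_u ≤ 2.4 d t F_u; upper limit = 2.4 × 27 × 12 × 470 / 1000 = 365.5 kN.
Edge bolt: l_c = 60 − 30/2 = 45 mm → 1.2 × 45 × 12 × 470 / 1000 = 304.6 → r_n = 304.6 kN.
Interior bolts: l_c = 110 − 30 = 80 mm → 1.2 × 80 × 12 × 470 / 1000 = 541.4 → r_n = 365.5 kN.
R_n = 1 × 304.6 + 3 × 365.5 = 1401 kN.
Design strength φR_n = 0.75 × 1401 = 1050 kN.

1050 kN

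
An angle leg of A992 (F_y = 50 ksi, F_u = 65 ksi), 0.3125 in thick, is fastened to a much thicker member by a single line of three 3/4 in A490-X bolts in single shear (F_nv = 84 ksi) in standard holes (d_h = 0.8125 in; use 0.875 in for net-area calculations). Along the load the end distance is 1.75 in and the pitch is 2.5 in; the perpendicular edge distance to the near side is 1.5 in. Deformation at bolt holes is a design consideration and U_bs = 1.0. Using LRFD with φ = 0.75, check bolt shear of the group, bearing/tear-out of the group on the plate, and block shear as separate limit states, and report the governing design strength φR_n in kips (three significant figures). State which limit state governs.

57.9 kips (block shear governs)

Bolt shear: A_b = π·0.75²/4 = 0.4418 in²; R_n = 84 × 0.4418 × 3 × 1 = 111.3 kips → 0.75 × 111.3 = 83.5 kips.
Bearing: edge l_c = 1.344, r_n = 32.75 kips; interior l_c = 1.688, r_n = 36.56 kips; R_n = 32.75 + 2·36.56 = 105.9 kips → 79.4 kips.
Block shear: A_gv = 2.109, A_nv = 1.426, A_nt = 0.332 in²; R_n = min(0.6F_uA_nv, 0.6F_yA_gv) + U_bs·F_u·A_nt = 77.19 kips → 57.9 kips.
Block shear governs: 57.9 kips.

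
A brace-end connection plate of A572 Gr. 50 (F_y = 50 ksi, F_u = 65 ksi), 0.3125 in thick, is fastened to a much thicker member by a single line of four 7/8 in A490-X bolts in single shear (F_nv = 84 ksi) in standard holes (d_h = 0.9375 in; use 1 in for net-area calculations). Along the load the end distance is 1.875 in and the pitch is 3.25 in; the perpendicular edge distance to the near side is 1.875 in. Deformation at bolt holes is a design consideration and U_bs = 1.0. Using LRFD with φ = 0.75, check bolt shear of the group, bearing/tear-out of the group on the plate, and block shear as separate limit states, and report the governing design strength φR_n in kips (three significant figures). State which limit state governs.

Bolt shear: A_b = π·0.875²/4 = 0.6013 in²; R_n = 84 × 0.6013 × 4 × 1 = 202 kips → 0.75 × 202 = 152 kips.
Bearing: edge l_c = 1.406, r_n = 34.28 kips; interior l_c = 2.312, r_n = 42.66 kips; R_n = 34.28 + 3·42.66 = 162.2 kips → 122 kips.
Block shear: A_gv = 3.633, A_nv = 2.539, A_nt = 0.4297 in²; R_n = min(0.6F_uA_nv, 0.6F_yA_gv) + U_bs·F_u·A_nt = 127 kips → 95.2 kips.
Block shear governs: 95.2 kips.

95.2 kips (block shear governs)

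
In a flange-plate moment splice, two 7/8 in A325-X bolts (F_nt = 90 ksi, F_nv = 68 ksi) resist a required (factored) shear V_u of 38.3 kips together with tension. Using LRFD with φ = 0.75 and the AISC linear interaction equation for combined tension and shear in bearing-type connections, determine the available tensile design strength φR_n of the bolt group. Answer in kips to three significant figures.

54.8 kips

A_b = π·0.875²/4 = 0.6013 in²; f_rv = 38.3 / (2 × 0.6013) = 31.85 ksi.
F'_nt = 1.3 F_nt − (F_nt / φF_nv) f_rv = 1.3·90 − (90/(0.75·68))·31.85 = 60.8 ksi, capped at F_nt → F'_nt = 60.8 ksi.
R_n = F'_nt · A_b · n = 60.8 × 0.6013 × 2 = 73.12 kips.
Design strength φR_n = 0.75 × 73.12 = 54.8 kips.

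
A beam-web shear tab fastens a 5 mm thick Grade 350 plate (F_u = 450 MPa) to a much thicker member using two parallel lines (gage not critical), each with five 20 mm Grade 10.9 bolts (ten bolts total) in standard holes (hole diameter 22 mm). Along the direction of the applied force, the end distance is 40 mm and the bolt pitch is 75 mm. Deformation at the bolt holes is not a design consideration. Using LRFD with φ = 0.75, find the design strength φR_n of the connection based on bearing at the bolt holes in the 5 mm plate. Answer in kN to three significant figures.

Per bolt r_n = 1.5 l_c t F_u ≤ 3.0 d t F_u; upper limit = 3.0 × 20 × 5 × 450 / 1000 = 135 kN.
Edge bolt: l_c = 40 − 22/2 = 29 mm → 1.5 × 29 × 5 × 450 / 1000 = 97.88 → r_n = 97.88 kN.
Interior bolts: l_c = 75 − 22 = 53 mm → 1.5 × 53 × 5 × 450 / 1000 = 178.9 → r_n = 135 kN.
R_n = 2 × 97.88 + 8 × 135 = 1276 kN.
Design strength φR_n = 0.75 × 1276 = 957 kN.

957 kN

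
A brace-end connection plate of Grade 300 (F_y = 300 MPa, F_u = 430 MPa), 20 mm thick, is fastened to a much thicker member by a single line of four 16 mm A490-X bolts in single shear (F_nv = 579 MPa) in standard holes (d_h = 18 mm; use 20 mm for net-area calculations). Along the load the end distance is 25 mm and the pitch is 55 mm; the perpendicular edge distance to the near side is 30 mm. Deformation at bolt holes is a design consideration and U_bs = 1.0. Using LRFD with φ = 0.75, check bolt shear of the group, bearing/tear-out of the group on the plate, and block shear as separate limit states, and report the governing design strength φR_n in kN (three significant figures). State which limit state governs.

Bolt shear: A_b = π·16²/4 = 201.1 mm²; R_n = 579 × 201.1 × 4 × 1 / 1000 = 465.7 kN → 0.75 × 465.7 = 349 kN.
Bearing: edge l_c = 16, r_n = 165.1 kN; interior l_c = 37, r_n = 330.2 kN; R_n = 165.1 + 3·330.2 = 1156 kN → 867 kN.
Block shear: A_gv = 3800, A_nv = 2400, A_nt = 400 mm²; R_n = min(0.6F_uA_nv, 0.6F_yA_gv) + U_bs·F_u·A_nt = 791.2 kN → 593 kN.
Bolt shear governs: 349 kN.

349 kN (bolt shear governs)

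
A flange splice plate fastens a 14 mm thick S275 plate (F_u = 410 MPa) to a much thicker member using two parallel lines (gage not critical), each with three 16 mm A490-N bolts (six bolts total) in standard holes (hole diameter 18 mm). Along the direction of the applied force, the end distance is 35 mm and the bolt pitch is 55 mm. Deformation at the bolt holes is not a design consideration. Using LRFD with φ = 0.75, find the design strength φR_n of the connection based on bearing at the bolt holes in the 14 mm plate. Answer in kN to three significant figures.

1160 kN

Per bolt r_n = 1.5 l_c t F_u ≤ 3.0 d t F_u; upper limit = 3.0 × 16 × 14 × 410 / 1000 = 275.5 kN.
Edge bolt: l_c = 35 − 18/2 = 26 mm → 1.5 × 26 × 14 × 410 / 1000 = 223.9 → r_n = 223.9 kN.
Interior bolts: l_c = 55 − 18 = 37 mm → 1.5 × 37 × 14 × 410 / 1000 = 318.6 → r_n = 275.5 kN.
R_n = 2 × 223.9 + 4 × 275.5 = 1550 kN.
Design strength φR_n = 0.75 × 1550 = 1160 kN.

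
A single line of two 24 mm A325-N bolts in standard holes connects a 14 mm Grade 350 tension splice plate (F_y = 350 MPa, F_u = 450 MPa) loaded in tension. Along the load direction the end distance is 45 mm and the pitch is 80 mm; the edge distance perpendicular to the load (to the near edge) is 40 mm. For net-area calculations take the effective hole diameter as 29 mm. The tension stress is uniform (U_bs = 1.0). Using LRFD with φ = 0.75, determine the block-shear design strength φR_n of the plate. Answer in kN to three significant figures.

352 kN

Shear plane L_v = 45 + 1·80 = 125 mm; A_gv = 125 × 14 = 1750 mm².
A_nv = (125 − 1.5·29) × 14 = 1141 mm².
A_nt = (40 − 0.5·29) × 14 = 357 mm².
0.6 F_u A_nv = 308.1 kN; 0.6 F_y A_gv = 367.5 kN → shear rupture governs the shear term.
R_n = 308.1 + 1.0 × 450 × 357 / 1000 = 468.7 kN.
Design strength φR_n = 0.75 × 468.7 = 352 kN.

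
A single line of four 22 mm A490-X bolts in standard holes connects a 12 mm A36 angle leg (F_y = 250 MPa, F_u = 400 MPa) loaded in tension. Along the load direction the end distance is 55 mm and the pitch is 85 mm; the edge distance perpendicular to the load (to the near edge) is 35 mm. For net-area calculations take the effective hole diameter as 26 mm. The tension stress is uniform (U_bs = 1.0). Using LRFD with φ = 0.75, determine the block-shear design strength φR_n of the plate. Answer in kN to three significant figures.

Shear plane L_v = 55 + 3·85 = 310 mm; A_gv = 310 × 12 = 3720 mm².
A_nv = (310 − 3.5·26) × 12 = 2628 mm².
A_nt = (35 − 0.5·26) × 12 = 264 mm².
0.6 F_u A_nv = 630.7 kN; 0.6 F_y A_gv = 558 kN → shear yielding governs the shear term.
R_n = 558 + 1.0 × 400 × 264 / 1000 = 663.6 kN.
Design strength φR_n = 0.75 × 663.6 = 498 kN.

498 kN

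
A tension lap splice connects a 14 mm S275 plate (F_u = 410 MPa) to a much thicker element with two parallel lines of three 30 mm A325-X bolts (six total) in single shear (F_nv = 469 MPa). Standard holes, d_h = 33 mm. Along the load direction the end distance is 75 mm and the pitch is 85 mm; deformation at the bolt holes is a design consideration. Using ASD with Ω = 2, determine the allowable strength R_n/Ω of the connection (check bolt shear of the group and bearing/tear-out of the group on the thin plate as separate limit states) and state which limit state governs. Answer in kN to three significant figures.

Bolt shear: A_b = π·30²/4 = 706.9 mm²; R_n = 469 × 706.9 × 6 × 1 / 1000 = 1989 kN → 1989 / 2 = 995 kN.
Bearing (1.2 l_c t F_u ≤ 2.4 d t F_u): upper limit = 2.4·30·14·410 / 1000 = 413.3 kN.
  Edge l_c = 75 − 33/2 = 58.5 → r_n = 402.9 kN; interior l_c = 85 − 33 = 52 → r_n = 358.2 kN.
  R_n,bearing = 2·402.9 + 4·358.2 = 2239 kN → 2239 / 2 = 1120 kN.
Bolt shear governs: 995 kN.

995 kN (bolt shear governs)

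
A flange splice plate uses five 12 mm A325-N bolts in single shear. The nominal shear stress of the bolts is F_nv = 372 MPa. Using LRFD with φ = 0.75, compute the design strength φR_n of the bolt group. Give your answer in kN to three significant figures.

158 kN

A_b = π × 12² / 4 = 113.1 mm².
R_n = F_nv · A_b · n · n_s = 372 × 113.1 × 5 × 1 / 1000 = 210.4 kN.
Design strength φR_n = 0.75 × 210.4 = 158 kN.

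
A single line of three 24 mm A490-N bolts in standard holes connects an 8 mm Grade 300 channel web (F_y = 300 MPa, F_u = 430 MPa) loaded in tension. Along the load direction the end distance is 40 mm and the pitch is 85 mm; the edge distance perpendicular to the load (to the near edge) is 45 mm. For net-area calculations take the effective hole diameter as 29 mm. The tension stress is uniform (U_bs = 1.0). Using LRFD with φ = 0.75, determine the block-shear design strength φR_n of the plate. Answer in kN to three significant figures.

Shear plane L_v = 40 + 2·85 = 210 mm; A_gv = 210 × 8 = 1680 mm².
A_nv = (210 − 2.5·29) × 8 = 1100 mm².
A_nt = (45 − 0.5·29) × 8 = 244 mm².
0.6 F_u A_nv = 283.8 kN; 0.6 F_y A_gv = 302.4 kN → shear rupture governs the shear term.
R_n = 283.8 + 1.0 × 430 × 244 / 1000 = 388.7 kN.
Design strength φR_n = 0.75 × 388.7 = 292 kN.

292 kN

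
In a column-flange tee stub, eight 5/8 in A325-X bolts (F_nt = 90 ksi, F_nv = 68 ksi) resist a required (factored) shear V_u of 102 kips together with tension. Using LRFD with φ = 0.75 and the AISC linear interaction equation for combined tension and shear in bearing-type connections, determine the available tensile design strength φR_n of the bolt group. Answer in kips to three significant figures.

A_b = π·0.625²/4 = 0.3068 in²; f_rv = 102 / (8 × 0.3068) = 41.56 ksi.
F'_nt = 1.3 F_nt − (F_nt / φF_nv) f_rv = 1.3·90 − (90/(0.75·68))·41.56 = 43.66 ksi, capped at F_nt → F'_nt = 43.66 ksi.
R_n = F'_nt · A_b · n = 43.66 × 0.3068 × 8 = 107.2 kips.
Design strength φR_n = 0.75 × 107.2 = 80.4 kips.

80.4 kips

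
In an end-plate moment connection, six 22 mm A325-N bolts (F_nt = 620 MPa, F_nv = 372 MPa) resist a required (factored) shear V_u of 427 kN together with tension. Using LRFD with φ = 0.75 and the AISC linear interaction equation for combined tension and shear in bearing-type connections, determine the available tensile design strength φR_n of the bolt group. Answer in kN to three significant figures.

667 kN

A_b = π·22²/4 = 380.1 mm²; f_rv = 427 × 1000 / (6 × 380.1) = 187.2 MPa.
F'_nt = 1.3 F_nt − (F_nt / φF_nv) f_rv = 1.3·620 − (620/(0.75·372))·187.2 = 390 MPa, capped at F_nt → F'_nt = 390 MPa.
R_n = F'_nt · A_b · n = 390 × 380.1 × 6 / 1000 = 889.4 kN.
Design strength φR_n = 0.75 × 889.4 = 667 kN.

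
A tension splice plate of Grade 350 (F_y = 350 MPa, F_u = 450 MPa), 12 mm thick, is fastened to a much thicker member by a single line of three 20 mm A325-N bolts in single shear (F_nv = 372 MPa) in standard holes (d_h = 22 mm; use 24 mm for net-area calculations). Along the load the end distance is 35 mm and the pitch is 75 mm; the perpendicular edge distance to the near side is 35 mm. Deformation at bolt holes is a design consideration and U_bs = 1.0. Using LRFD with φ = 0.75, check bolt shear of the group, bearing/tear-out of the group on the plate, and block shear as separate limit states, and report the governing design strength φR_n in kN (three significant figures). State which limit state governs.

Bolt shear: A_b = π·20²/4 = 314.2 mm²; R_n = 372 × 314.2 × 3 × 1 / 1000 = 350.6 kN → 0.75 × 350.6 = 263 kN.
Bearing: edge l_c = 24, r_n = 155.5 kN; interior l_c = 53, r_n = 259.2 kN; R_n = 155.5 + 2·259.2 = 673.9 kN → 505 kN.
Block shear: A_gv = 2220, A_nv = 1500, A_nt = 276 mm²; R_n = min(0.6F_uA_nv, 0.6F_yA_gv) + U_bs·F_u·A_nt = 529.2 kN → 397 kN.
Bolt shear governs: 263 kN.

263 kN (bolt shear governs)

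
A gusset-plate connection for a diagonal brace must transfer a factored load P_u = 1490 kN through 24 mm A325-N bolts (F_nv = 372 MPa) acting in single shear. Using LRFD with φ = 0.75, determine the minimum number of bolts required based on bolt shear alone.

A_b = π·24²/4 = 452.4 mm².
Per-bolt design strength φR_n = 0.75 × 372 × 452.4 × 1 / 1000 = 126.2 kN.
n ≥ 1490 / 126.2 = 11.81 → use 12 bolts.

12 bolts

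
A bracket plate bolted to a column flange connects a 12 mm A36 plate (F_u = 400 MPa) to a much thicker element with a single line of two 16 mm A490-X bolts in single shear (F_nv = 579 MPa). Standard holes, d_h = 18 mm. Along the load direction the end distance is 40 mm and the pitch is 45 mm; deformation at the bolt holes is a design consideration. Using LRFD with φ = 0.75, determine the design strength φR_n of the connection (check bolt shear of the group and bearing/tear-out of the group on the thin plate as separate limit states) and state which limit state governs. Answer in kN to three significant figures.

175 kN (bolt shear governs)

Bolt shear: A_b = π·16²/4 = 201.1 mm²; R_n = 579 × 201.1 × 2 × 1 / 1000 = 232.8 kN → 0.75 × 232.8 = 175 kN.
Bearing (1.2 l_c t F_u ≤ 2.4 d t F_u): upper limit = 2.4·16·12·400 / 1000 = 184.3 kN.
  Edge l_c = 40 − 18/2 = 31 → r_n = 178.6 kN; interior l_c = 45 − 18 = 27 → r_n = 155.5 kN.
  R_n,bearing = 1·178.6 + 1·155.5 = 334.1 kN → 0.75 × 334.1 = 251 kN.
Bolt shear governs: 175 kN.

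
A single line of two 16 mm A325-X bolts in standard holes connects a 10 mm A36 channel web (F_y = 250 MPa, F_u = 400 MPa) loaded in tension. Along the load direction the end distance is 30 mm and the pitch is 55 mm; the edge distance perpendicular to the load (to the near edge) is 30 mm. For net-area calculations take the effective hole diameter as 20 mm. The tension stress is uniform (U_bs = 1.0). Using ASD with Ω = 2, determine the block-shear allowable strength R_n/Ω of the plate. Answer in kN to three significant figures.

Shear plane L_v = 30 + 1·55 = 85 mm; A_gv = 85 × 10 = 850 mm².
A_nv = (85 − 1.5·20) × 10 = 550 mm².
A_nt = (30 − 0.5·20) × 10 = 200 mm².
0.6 F_u A_nv = 132 kN; 0.6 F_y A_gv = 127.5 kN → shear yielding governs the shear term.
R_n = 127.5 + 1.0 × 400 × 200 / 1000 = 207.5 kN.
Allowable strength R_n/Ω = 207.5 / 2 = 104 kN.

104 kN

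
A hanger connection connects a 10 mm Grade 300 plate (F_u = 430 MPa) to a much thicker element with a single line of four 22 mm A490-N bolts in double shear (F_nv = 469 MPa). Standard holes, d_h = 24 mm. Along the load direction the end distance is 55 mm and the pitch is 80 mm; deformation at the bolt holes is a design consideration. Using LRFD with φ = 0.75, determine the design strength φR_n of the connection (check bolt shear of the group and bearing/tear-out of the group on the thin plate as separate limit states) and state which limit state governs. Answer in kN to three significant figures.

677 kN (bearing governs)

Bolt shear: A_b = π·22²/4 = 380.1 mm²; R_n = 469 × 380.1 × 4 × 2 / 1000 = 1426 kN → 0.75 × 1426 = 1070 kN.
Bearing (1.2 l_c t F_u ≤ 2.4 d t F_u): upper limit = 2.4·22·10·430 / 1000 = 227 kN.
  Edge l_c = 55 − 24/2 = 43 → r_n = 221.9 kN; interior l_c = 80 − 24 = 56 → r_n = 227 kN.
  R_n,bearing = 1·221.9 + 3·227 = 903 kN → 0.75 × 903 = 677 kN.
Bearing governs: 677 kN.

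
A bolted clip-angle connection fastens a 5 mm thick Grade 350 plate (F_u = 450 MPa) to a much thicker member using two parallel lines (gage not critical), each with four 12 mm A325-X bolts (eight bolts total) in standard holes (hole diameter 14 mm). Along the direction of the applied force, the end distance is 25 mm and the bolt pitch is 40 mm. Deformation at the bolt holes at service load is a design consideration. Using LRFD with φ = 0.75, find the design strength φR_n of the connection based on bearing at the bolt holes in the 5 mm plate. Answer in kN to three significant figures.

364 kN

Per bolt r_n = 1.2 l_c t F_u ≤ 2.4 d t F_u; upper limit = 2.4 × 12 × 5 × 450 / 1000 = 64.8 kN.
Edge bolt: l_c = 25 − 14/2 = 18 mm → 1.2 × 18 × 5 × 450 / 1000 = 48.6 → r_n = 48.6 kN.
Interior bolts: l_c = 40 − 14 = 26 mm → 1.2 × 26 × 5 × 450 / 1000 = 70.2 → r_n = 64.8 kN.
R_n = 2 × 48.6 + 6 × 64.8 = 486 kN.
Design strength φR_n = 0.75 × 486 = 364 kN.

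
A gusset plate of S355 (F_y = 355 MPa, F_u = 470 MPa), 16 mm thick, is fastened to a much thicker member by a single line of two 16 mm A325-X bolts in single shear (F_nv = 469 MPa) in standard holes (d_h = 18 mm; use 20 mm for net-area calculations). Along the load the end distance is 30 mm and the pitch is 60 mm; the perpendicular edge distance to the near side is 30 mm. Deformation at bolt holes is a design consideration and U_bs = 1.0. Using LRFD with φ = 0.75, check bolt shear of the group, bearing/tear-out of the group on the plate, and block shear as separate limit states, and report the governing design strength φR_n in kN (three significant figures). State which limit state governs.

141 kN (bolt shear governs)

Bolt shear: A_b = π·16²/4 = 201.1 mm²; R_n = 469 × 201.1 × 2 × 1 / 1000 = 188.6 kN → 0.75 × 188.6 = 141 kN.
Bearing: edge l_c = 21, r_n = 189.5 kN; interior l_c = 42, r_n = 288.8 kN; R_n = 189.5 + 1·288.8 = 478.3 kN → 359 kN.
Block shear: A_gv = 1440, A_nv = 960, A_nt = 320 mm²; R_n = min(0.6F_uA_nv, 0.6F_yA_gv) + U_bs·F_u·A_nt = 421.1 kN → 316 kN.
Bolt shear governs: 141 kN.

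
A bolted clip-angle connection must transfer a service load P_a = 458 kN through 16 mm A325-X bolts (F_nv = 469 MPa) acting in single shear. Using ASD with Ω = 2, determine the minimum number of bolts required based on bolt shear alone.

A_b = π·16²/4 = 201.1 mm².
Per-bolt allowable strength R_n/Ω = 469 × 201.1 × 1 / 1000 / 2 = 47.15 kN.
n ≥ 458 / 47.15 = 9.714 → use 10 bolts.

10 bolts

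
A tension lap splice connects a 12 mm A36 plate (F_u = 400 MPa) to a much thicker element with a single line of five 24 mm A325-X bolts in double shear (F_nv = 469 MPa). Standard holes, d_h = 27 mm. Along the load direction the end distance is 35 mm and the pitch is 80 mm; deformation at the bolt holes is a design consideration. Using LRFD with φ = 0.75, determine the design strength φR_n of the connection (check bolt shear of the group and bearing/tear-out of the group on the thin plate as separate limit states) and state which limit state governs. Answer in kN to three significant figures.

922 kN (bearing governs)

Bolt shear: A_b = π·24²/4 = 452.4 mm²; R_n = 469 × 452.4 × 5 × 2 / 1000 = 2122 kN → 0.75 × 2122 = 1590 kN.
Bearing (1.2 l_c t F_u ≤ 2.4 d t F_u): upper limit = 2.4·24·12·400 / 1000 = 276.5 kN.
  Edge l_c = 35 − 27/2 = 21.5 → r_n = 123.8 kN; interior l_c = 80 − 27 = 53 → r_n = 276.5 kN.
  R_n,bearing = 1·123.8 + 4·276.5 = 1230 kN → 0.75 × 1230 = 922 kN.
Bearing governs: 922 kN.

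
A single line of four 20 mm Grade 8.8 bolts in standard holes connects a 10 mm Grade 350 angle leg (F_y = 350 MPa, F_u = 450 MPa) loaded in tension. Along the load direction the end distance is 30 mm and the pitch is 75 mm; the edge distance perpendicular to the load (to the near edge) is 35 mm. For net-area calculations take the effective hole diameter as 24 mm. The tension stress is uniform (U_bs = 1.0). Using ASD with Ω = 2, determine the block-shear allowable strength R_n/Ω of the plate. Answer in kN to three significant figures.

Shear plane L_v = 30 + 3·75 = 255 mm; A_gv = 255 × 10 = 2550 mm².
A_nv = (255 − 3.5·24) × 10 = 1710 mm².
A_nt = (35 − 0.5·24) × 10 = 230 mm².
0.6 F_u A_nv = 461.7 kN; 0.6 F_y A_gv = 535.5 kN → shear rupture governs the shear term.
R_n = 461.7 + 1.0 × 450 × 230 / 1000 = 565.2 kN.
Allowable strength R_n/Ω = 565.2 / 2 = 283 kN.

283 kN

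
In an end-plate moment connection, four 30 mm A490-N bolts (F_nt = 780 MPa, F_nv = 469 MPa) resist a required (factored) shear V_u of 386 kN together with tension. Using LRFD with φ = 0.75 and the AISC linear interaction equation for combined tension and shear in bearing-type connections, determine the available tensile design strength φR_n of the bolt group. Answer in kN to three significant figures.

1510 kN

A_b = π·30²/4 = 706.9 mm²; f_rv = 386 × 1000 / (4 × 706.9) = 136.5 MPa.
F'_nt = 1.3 F_nt − (F_nt / φF_nv) f_rv = 1.3·780 − (780/(0.75·469))·136.5 = 711.3 MPa, capped at F_nt → F'_nt = 711.3 MPa.
R_n = F'_nt · A_b · n = 711.3 × 706.9 × 4 / 1000 = 2011 kN.
Design strength φR_n = 0.75 × 2011 = 1510 kN.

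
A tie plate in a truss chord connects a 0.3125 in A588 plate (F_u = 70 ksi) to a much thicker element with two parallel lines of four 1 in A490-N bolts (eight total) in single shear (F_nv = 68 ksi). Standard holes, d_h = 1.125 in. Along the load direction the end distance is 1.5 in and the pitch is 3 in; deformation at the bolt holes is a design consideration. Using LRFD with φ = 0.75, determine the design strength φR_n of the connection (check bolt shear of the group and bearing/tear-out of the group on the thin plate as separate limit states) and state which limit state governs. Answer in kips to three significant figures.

Bolt shear: A_b = π·1²/4 = 0.7854 in²; R_n = 68 × 0.7854 × 8 × 1 = 427.3 kips → 0.75 × 427.3 = 320 kips.
Bearing (1.2 l_c t F_u ≤ 2.4 d t F_u): upper limit = 2.4·1·0.3125·70 = 52.5 kips.
  Edge l_c = 1.5 − 1.125/2 = 0.9375 → r_n = 24.61 kips; interior l_c = 3 − 1.125 = 1.875 → r_n = 49.22 kips.
  R_n,bearing = 2·24.61 + 6·49.22 = 344.5 kips → 0.75 × 344.5 = 258 kips.
Bearing governs: 258 kips.

258 kips (bearing governs)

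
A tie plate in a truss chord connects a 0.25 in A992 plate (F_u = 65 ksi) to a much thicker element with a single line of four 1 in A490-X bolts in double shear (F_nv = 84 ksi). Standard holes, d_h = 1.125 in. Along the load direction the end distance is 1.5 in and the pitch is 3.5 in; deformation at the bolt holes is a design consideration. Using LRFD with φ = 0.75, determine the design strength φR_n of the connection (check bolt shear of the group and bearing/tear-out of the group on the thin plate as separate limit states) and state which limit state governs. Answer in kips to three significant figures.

Bolt shear: A_b = π·1²/4 = 0.7854 in²; R_n = 84 × 0.7854 × 4 × 2 = 527.8 kips → 0.75 × 527.8 = 396 kips.
Bearing (1.2 l_c t F_u ≤ 2.4 d t F_u): upper limit = 2.4·1·0.25·65 = 39 kips.
  Edge l_c = 1.5 − 1.125/2 = 0.9375 → r_n = 18.28 kips; interior l_c = 3.5 − 1.125 = 2.375 → r_n = 39 kips.
  R_n,bearing = 1·18.28 + 3·39 = 135.3 kips → 0.75 × 135.3 = 101 kips.
Bearing governs: 101 kips.

101 kips (bearing governs)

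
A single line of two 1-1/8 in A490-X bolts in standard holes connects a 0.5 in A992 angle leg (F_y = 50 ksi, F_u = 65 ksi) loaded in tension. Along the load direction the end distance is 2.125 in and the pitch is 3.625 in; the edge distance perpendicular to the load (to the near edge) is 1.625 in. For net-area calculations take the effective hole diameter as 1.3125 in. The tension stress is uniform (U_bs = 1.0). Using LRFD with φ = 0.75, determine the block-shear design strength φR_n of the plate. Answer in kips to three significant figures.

78.9 kips

Shear plane L_v = 2.125 + 1·3.625 = 5.75 in; A_gv = 5.75 × 0.5 = 2.875 in².
A_nv = (5.75 − 1.5·1.3125) × 0.5 = 1.891 in².
A_nt = (1.625 − 0.5·1.3125) × 0.5 = 0.4844 in².
0.6 F_u A_nv = 73.73 kips; 0.6 F_y A_gv = 86.25 kips → shear rupture governs the shear term.
R_n = 73.73 + 1.0 × 65 × 0.4844 = 105.2 kips.
Design strength φR_n = 0.75 × 105.2 = 78.9 kips.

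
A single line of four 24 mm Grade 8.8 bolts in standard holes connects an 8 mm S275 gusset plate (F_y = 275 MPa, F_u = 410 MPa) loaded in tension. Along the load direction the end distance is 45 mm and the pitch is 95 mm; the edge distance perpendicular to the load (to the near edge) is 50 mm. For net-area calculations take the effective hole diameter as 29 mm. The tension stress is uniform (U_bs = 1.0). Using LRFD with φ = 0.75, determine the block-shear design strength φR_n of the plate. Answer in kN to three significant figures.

414 kN

Shear plane L_v = 45 + 3·95 = 330 mm; A_gv = 330 × 8 = 2640 mm².
A_nv = (330 − 3.5·29) × 8 = 1828 mm².
A_nt = (50 − 0.5·29) × 8 = 284 mm².
0.6 F_u A_nv = 449.7 kN; 0.6 F_y A_gv = 435.6 kN → shear yielding governs the shear term.
R_n = 435.6 + 1.0 × 410 × 284 / 1000 = 552 kN.
Design strength φR_n = 0.75 × 552 = 414 kN.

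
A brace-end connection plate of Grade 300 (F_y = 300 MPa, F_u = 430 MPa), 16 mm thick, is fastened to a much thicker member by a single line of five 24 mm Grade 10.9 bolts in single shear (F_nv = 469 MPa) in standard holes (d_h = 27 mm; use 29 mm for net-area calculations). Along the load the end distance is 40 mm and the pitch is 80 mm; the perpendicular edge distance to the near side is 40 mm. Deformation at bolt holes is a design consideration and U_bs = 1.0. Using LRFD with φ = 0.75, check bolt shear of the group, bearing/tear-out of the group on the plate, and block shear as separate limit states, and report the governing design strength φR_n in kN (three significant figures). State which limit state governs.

Bolt shear: A_b = π·24²/4 = 452.4 mm²; R_n = 469 × 452.4 × 5 × 1 / 1000 = 1061 kN → 0.75 × 1061 = 796 kN.
Bearing: edge l_c = 26.5, r_n = 218.8 kN; interior l_c = 53, r_n = 396.3 kN; R_n = 218.8 + 4·396.3 = 1804 kN → 1350 kN.
Block shear: A_gv = 5760, A_nv = 3672, A_nt = 408 mm²; R_n = min(0.6F_uA_nv, 0.6F_yA_gv) + U_bs·F_u·A_nt = 1123 kN → 842 kN.
Bolt shear governs: 796 kN.

796 kN (bolt shear governs)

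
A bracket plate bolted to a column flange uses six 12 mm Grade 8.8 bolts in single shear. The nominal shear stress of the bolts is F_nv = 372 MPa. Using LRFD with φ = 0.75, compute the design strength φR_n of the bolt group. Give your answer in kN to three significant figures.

A_b = π × 12² / 4 = 113.1 mm².
R_n = F_nv · A_b · n · n_s = 372 × 113.1 × 6 × 1 / 1000 = 252.4 kN.
Design strength φR_n = 0.75 × 252.4 = 189 kN.

189 kN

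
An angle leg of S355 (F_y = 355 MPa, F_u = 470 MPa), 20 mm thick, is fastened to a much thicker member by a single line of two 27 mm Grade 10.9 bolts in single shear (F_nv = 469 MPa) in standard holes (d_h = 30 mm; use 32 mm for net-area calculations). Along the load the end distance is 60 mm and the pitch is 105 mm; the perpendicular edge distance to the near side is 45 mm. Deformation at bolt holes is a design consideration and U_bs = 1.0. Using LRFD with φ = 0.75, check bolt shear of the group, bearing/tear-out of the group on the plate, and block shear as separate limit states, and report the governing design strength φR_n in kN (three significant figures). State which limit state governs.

403 kN (bolt shear governs)

Bolt shear: A_b = π·27²/4 = 572.6 mm²; R_n = 469 × 572.6 × 2 × 1 / 1000 = 537.1 kN → 0.75 × 537.1 = 403 kN.
Bearing: edge l_c = 45, r_n = 507.6 kN; interior l_c = 75, r_n = 609.1 kN; R_n = 507.6 + 1·609.1 = 1117 kN → 838 kN.
Block shear: A_gv = 3300, A_nv = 2340, A_nt = 580 mm²; R_n = min(0.6F_uA_nv, 0.6F_yA_gv) + U_bs·F_u·A_nt = 932.5 kN → 699 kN.
Bolt shear governs: 403 kN.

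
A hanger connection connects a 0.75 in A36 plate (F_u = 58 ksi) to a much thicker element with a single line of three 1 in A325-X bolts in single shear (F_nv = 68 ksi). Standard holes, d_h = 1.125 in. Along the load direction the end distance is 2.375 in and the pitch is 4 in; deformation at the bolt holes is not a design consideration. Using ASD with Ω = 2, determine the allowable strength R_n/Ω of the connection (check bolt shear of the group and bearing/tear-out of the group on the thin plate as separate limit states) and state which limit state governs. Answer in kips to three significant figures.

80.1 kips (bolt shear governs)

Bolt shear: A_b = π·1²/4 = 0.7854 in²; R_n = 68 × 0.7854 × 3 × 1 = 160.2 kips → 160.2 / 2 = 80.1 kips.
Bearing (1.5 l_c t F_u ≤ 3.0 d t F_u): upper limit = 3.0·1·0.75·58 = 130.5 kips.
  Edge l_c = 2.375 − 1.125/2 = 1.812 → r_n = 118.3 kips; interior l_c = 4 − 1.125 = 2.875 → r_n = 130.5 kips.
  R_n,bearing = 1·118.3 + 2·130.5 = 379.3 kips → 379.3 / 2 = 190 kips.
Bolt shear governs: 80.1 kips.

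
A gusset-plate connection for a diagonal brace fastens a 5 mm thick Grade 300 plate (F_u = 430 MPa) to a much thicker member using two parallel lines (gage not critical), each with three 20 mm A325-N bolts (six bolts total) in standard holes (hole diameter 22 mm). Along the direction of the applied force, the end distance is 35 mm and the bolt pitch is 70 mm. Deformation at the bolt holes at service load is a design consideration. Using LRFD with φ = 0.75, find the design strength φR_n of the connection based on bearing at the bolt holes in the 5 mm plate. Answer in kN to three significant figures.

Per bolt r_n = 1.2 l_c t F_u ≤ 2.4 d t F_u; upper limit = 2.4 × 20 × 5 × 430 / 1000 = 103.2 kN.
Edge bolt: l_c = 35 − 22/2 = 24 mm → 1.2 × 24 × 5 × 430 / 1000 = 61.92 → r_n = 61.92 kN.
Interior bolts: l_c = 70 − 22 = 48 mm → 1.2 × 48 × 5 × 430 / 1000 = 123.8 → r_n = 103.2 kN.
R_n = 2 × 61.92 + 4 × 103.2 = 536.6 kN.
Design strength φR_n = 0.75 × 536.6 = 402 kN.

402 kN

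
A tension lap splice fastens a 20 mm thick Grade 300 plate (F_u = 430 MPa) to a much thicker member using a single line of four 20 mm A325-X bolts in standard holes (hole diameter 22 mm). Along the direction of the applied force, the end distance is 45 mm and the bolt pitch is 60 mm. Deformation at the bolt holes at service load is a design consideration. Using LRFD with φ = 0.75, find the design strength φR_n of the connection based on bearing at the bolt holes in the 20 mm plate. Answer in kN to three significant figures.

1150 kN

Per bolt r_n = 1.2 l_c t F_u ≤ 2.4 d t F_u; upper limit = 2.4 × 20 × 20 × 430 / 1000 = 412.8 kN.
Edge bolt: l_c = 45 − 22/2 = 34 mm → 1.2 × 34 × 20 × 430 / 1000 = 350.9 → r_n = 350.9 kN.
Interior bolts: l_c = 60 − 22 = 38 mm → 1.2 × 38 × 20 × 430 / 1000 = 392.2 → r_n = 392.2 kN.
R_n = 1 × 350.9 + 3 × 392.2 = 1527 kN.
Design strength φR_n = 0.75 × 1527 = 1150 kN.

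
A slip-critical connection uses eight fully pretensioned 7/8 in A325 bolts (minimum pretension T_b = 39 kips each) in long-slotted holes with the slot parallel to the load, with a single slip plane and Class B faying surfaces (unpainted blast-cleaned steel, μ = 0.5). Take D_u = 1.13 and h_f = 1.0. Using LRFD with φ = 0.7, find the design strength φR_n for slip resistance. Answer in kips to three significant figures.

123 kips

R_n = μ · D_u · h_f · T_b · n_s · n_b = 0.5 × 1.13 × 1.0 × 39 × 1 × 8 = 176.3 kips.
Design strength φR_n = 0.7 × 176.3 = 123 kips.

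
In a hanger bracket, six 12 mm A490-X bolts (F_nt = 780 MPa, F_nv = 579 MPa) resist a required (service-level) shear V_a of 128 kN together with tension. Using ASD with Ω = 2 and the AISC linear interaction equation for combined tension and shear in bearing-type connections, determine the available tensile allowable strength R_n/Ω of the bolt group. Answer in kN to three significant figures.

A_b = π·12²/4 = 113.1 mm²; f_rv = 128 × 1000 / (6 × 113.1) = 188.6 MPa.
F'_nt = 1.3 F_nt − (Ω F_nt / F_nv) f_rv = 1.3·780 − (2·780/579)·188.6 = 505.8 MPa, capped at F_nt → F'_nt = 505.8 MPa.
R_n = F'_nt · A_b · n = 505.8 × 113.1 × 6 / 1000 = 343.2 kN.
Allowable strength R_n/Ω = 343.2 / 2 = 172 kN.

172 kN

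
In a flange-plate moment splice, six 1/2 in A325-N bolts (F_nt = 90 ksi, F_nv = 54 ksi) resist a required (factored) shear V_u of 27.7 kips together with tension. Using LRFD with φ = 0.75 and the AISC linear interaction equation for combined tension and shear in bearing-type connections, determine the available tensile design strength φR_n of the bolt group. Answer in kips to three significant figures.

A_b = π·0.5²/4 = 0.1963 in²; f_rv = 27.7 / (6 × 0.1963) = 23.51 ksi.
F'_nt = 1.3 F_nt − (F_nt / φF_nv) f_rv = 1.3·90 − (90/(0.75·54))·23.51 = 64.75 ksi, capped at F_nt → F'_nt = 64.75 ksi.
R_n = F'_nt · A_b · n = 64.75 × 0.1963 × 6 = 76.28 kips.
Design strength φR_n = 0.75 × 76.28 = 57.2 kips.

57.2 kips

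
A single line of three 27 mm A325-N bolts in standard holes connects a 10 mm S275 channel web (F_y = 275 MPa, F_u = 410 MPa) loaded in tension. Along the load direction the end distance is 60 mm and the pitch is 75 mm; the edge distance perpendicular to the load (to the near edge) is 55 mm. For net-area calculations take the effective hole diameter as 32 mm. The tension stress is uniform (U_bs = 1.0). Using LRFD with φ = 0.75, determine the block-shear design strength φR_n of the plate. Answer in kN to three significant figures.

Shear plane L_v = 60 + 2·75 = 210 mm; A_gv = 210 × 10 = 2100 mm².
A_nv = (210 − 2.5·32) × 10 = 1300 mm².
A_nt = (55 − 0.5·32) × 10 = 390 mm².
0.6 F_u A_nv = 319.8 kN; 0.6 F_y A_gv = 346.5 kN → shear rupture governs the shear term.
R_n = 319.8 + 1.0 × 410 × 390 / 1000 = 479.7 kN.
Design strength φR_n = 0.75 × 479.7 = 360 kN.

360 kN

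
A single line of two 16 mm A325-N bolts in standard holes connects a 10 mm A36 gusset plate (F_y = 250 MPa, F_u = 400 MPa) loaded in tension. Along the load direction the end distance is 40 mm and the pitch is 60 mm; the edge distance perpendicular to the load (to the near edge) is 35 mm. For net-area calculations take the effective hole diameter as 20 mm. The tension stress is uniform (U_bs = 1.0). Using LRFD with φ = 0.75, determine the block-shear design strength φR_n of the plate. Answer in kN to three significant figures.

188 kN

Shear plane L_v = 40 + 1·60 = 100 mm; A_gv = 100 × 10 = 1000 mm².
A_nv = (100 − 1.5·20) × 10 = 700 mm².
A_nt = (35 − 0.5·20) × 10 = 250 mm².
0.6 F_u A_nv = 168 kN; 0.6 F_y A_gv = 150 kN → shear yielding governs the shear term.
R_n = 150 + 1.0 × 400 × 250 / 1000 = 250 kN.
Design strength φR_n = 0.75 × 250 = 188 kN.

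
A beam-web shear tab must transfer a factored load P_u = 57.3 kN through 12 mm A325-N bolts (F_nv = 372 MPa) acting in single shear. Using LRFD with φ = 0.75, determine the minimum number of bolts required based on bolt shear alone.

2 bolts

A_b = π·12²/4 = 113.1 mm².
Per-bolt design strength φR_n = 0.75 × 372 × 113.1 × 1 / 1000 = 31.55 kN.
n ≥ 57.3 / 31.55 = 1.816 → use 2 bolts.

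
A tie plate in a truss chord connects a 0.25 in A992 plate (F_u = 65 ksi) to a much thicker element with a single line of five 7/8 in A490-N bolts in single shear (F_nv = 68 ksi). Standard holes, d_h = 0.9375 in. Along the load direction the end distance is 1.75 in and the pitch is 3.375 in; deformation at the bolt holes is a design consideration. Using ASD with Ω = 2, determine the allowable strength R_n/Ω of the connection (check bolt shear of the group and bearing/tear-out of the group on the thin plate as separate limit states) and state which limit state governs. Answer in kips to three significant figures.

80.7 kips (bearing governs)

Bolt shear: A_b = π·0.875²/4 = 0.6013 in²; R_n = 68 × 0.6013 × 5 × 1 = 204.4 kips → 204.4 / 2 = 102 kips.
Bearing (1.2 l_c t F_u ≤ 2.4 d t F_u): upper limit = 2.4·0.875·0.25·65 = 34.12 kips.
  Edge l_c = 1.75 − 0.9375/2 = 1.281 → r_n = 24.98 kips; interior l_c = 3.375 − 0.9375 = 2.438 → r_n = 34.12 kips.
  R_n,bearing = 1·24.98 + 4·34.12 = 161.5 kips → 161.5 / 2 = 80.7 kips.
Bearing governs: 80.7 kips.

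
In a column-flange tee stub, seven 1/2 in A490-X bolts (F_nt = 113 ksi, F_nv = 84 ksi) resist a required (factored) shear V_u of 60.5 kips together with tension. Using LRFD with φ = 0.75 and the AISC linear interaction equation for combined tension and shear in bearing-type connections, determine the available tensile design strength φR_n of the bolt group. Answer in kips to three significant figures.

A_b = π·0.5²/4 = 0.1963 in²; f_rv = 60.5 / (7 × 0.1963) = 44.02 ksi.
F'_nt = 1.3 F_nt − (F_nt / φF_nv) f_rv = 1.3·113 − (113/(0.75·84))·44.02 = 67.95 ksi, capped at F_nt → F'_nt = 67.95 ksi.
R_n = F'_nt · A_b · n = 67.95 × 0.1963 × 7 = 93.39 kips.
Design strength φR_n = 0.75 × 93.39 = 70 kips.

70 kips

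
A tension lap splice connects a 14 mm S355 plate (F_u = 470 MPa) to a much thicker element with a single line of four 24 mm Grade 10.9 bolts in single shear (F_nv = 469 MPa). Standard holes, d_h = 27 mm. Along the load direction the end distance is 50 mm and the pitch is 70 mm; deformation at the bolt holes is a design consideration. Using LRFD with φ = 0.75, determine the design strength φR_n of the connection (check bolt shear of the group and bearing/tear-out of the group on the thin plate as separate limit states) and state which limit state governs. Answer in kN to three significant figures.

637 kN (bolt shear governs)

Bolt shear: A_b = π·24²/4 = 452.4 mm²; R_n = 469 × 452.4 × 4 × 1 / 1000 = 848.7 kN → 0.75 × 848.7 = 637 kN.
Bearing (1.2 l_c t F_u ≤ 2.4 d t F_u): upper limit = 2.4·24·14·470 / 1000 = 379 kN.
  Edge l_c = 50 − 27/2 = 36.5 → r_n = 288.2 kN; interior l_c = 70 − 27 = 43 → r_n = 339.5 kN.
  R_n,bearing = 1·288.2 + 3·339.5 = 1307 kN → 0.75 × 1307 = 980 kN.
Bolt shear governs: 637 kN.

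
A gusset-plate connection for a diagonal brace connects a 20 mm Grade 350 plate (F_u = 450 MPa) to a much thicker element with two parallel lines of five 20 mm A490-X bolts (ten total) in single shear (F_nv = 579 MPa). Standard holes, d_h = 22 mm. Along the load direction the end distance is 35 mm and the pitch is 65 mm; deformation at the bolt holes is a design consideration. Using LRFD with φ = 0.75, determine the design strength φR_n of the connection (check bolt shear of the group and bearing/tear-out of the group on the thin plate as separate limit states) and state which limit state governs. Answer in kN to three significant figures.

1360 kN (bolt shear governs)

Bolt shear: A_b = π·20²/4 = 314.2 mm²; R_n = 579 × 314.2 × 10 × 1 / 1000 = 1819 kN → 0.75 × 1819 = 1360 kN.
Bearing (1.2 l_c t F_u ≤ 2.4 d t F_u): upper limit = 2.4·20·20·450 / 1000 = 432 kN.
  Edge l_c = 35 − 22/2 = 24 → r_n = 259.2 kN; interior l_c = 65 − 22 = 43 → r_n = 432 kN.
  R_n,bearing = 2·259.2 + 8·432 = 3974 kN → 0.75 × 3974 = 2980 kN.
Bolt shear governs: 1360 kN.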